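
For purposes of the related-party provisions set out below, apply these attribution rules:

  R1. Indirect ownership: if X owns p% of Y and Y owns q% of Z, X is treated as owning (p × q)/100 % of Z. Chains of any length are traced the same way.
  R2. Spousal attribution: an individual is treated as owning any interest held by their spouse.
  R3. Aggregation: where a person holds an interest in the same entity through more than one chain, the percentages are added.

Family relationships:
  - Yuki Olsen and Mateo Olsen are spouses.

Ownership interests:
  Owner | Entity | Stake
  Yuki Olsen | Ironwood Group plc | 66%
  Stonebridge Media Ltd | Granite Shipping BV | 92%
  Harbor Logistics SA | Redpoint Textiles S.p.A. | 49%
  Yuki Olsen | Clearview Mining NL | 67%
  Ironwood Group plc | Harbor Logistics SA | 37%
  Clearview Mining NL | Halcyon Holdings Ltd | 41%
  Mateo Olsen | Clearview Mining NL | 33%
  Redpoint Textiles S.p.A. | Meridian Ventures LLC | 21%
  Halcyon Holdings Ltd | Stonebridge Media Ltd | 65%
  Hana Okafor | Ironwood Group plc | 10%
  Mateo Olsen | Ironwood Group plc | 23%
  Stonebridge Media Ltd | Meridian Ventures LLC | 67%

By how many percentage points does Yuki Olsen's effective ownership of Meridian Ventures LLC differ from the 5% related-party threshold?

By spousal attribution (R2), Yuki Olsen is treated as also owning Mateo Olsen's interest in Ironwood Group plc, giving 66% + 23% = 89%.
By spousal attribution (R2), Yuki Olsen is treated as also owning Mateo Olsen's interest in Clearview Mining NL, giving 67% + 33% = 100%.
Chain via Ironwood Group plc → Harbor Logistics SA → Redpoint Textiles S.p.A. (R1): 89% × 37% × 49% × 21% = 3.388497% of Meridian Ventures LLC.
Chain via Clearview Mining NL → Halcyon Holdings Ltd → Stonebridge Media Ltd (R1): 100% × 41% × 65% × 67% = 17.8555% of Meridian Ventures LLC.
Aggregating (R3): 3.388497% + 17.8555% = 21.243997%.
21.243997% exceeds the 5% threshold by 16.243997 percentage points.

16.243997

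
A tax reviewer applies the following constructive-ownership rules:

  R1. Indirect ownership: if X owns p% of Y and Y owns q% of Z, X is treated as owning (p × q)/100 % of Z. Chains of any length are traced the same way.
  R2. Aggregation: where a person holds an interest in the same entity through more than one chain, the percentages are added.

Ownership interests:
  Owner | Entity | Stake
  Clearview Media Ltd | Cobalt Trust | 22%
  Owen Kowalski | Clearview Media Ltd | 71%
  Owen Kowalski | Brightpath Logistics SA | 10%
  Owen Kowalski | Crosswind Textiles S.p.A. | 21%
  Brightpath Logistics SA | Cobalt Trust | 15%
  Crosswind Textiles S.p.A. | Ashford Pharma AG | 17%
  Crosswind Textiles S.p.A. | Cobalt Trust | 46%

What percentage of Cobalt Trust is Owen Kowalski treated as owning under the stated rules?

Chain via Clearview Media Ltd (R1): 71% × 22% = 15.62% of Cobalt Trust.
Chain via Brightpath Logistics SA (R1): 10% × 15% = 1.5% of Cobalt Trust.
Chain via Crosswind Textiles S.p.A. (R1): 21% × 46% = 9.66% of Cobalt Trust.
Aggregating (R2): 15.62% + 1.5% + 9.66% = 26.78%.

26.78%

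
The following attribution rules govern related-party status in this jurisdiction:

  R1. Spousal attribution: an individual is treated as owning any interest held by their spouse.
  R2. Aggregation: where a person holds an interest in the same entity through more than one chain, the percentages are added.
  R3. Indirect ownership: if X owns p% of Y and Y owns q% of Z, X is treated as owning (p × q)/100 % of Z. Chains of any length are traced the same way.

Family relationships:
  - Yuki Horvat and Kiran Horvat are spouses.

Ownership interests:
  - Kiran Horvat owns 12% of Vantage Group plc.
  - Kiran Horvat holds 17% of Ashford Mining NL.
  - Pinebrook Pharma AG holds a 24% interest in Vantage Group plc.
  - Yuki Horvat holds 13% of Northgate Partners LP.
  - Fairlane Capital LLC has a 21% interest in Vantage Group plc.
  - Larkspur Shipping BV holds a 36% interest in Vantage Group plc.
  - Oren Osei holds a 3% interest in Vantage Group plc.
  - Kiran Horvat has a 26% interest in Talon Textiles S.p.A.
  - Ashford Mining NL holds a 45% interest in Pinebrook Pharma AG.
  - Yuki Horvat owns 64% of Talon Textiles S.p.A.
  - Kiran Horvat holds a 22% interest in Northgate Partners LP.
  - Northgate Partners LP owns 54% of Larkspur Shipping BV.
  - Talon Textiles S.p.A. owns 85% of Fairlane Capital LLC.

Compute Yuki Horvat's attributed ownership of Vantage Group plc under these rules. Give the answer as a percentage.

36.705%

By spousal attribution (R1), Yuki Horvat is treated as also owning Kiran Horvat's interest in Northgate Partners LP, giving 13% + 22% = 35%.
By spousal attribution (R1), Yuki Horvat is treated as also owning Kiran Horvat's interest in Talon Textiles S.p.A, giving 64% + 26% = 90%.
By spousal attribution (R1), Yuki Horvat is treated as owning Kiran Horvat's 17% interest in Ashford Mining NL.
By spousal attribution (R1), Yuki Horvat is treated as owning Kiran Horvat's 12% interest in Vantage Group plc.
Chain via Northgate Partners LP → Larkspur Shipping BV (R3): 35% × 54% × 36% = 6.804% of Vantage Group plc.
Chain via Talon Textiles S.p.A. → Fairlane Capital LLC (R3): 90% × 85% × 21% = 16.065% of Vantage Group plc.
Chain via Ashford Mining NL → Pinebrook Pharma AG (R3): 17% × 45% × 24% = 1.836% of Vantage Group plc.
Direct interest in Vantage Group plc: 12%.
Aggregating (R2): 6.804% + 16.065% + 1.836% + 12% = 36.705%.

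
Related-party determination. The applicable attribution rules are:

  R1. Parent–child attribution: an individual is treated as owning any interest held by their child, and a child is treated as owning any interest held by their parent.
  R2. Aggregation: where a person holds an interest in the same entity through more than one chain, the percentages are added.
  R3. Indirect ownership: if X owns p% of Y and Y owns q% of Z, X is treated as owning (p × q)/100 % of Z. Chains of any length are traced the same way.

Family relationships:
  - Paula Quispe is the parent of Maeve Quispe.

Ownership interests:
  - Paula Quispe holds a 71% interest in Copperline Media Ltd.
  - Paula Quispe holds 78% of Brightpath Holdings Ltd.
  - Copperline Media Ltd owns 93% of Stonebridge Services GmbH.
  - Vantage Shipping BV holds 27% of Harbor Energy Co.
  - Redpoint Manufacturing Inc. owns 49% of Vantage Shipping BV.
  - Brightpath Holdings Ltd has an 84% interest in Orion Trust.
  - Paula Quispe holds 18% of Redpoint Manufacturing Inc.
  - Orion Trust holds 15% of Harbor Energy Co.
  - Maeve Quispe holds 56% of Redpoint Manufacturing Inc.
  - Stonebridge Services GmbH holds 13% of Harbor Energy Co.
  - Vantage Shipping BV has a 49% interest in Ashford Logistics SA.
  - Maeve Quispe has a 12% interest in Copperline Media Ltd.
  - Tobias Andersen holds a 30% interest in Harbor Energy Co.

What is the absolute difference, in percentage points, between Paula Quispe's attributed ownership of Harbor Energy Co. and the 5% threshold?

24.6529

By parent–child attribution (R1), Paula Quispe is treated as also owning Maeve Quispe's interest in Redpoint Manufacturing Inc, giving 18% + 56% = 74%.
By parent–child attribution (R1), Paula Quispe is treated as also owning Maeve Quispe's interest in Copperline Media Ltd, giving 71% + 12% = 83%.
Chain via Redpoint Manufacturing Inc. → Vantage Shipping BV (R3): 74% × 49% × 27% = 9.7902% of Harbor Energy Co.
Chain via Copperline Media Ltd → Stonebridge Services GmbH (R3): 83% × 93% × 13% = 10.0347% of Harbor Energy Co.
Chain via Brightpath Holdings Ltd → Orion Trust (R3): 78% × 84% × 15% = 9.828% of Harbor Energy Co.
Aggregating (R2): 9.7902% + 10.0347% + 9.828% = 29.6529%.
29.6529% exceeds the 5% threshold by 24.6529 percentage points.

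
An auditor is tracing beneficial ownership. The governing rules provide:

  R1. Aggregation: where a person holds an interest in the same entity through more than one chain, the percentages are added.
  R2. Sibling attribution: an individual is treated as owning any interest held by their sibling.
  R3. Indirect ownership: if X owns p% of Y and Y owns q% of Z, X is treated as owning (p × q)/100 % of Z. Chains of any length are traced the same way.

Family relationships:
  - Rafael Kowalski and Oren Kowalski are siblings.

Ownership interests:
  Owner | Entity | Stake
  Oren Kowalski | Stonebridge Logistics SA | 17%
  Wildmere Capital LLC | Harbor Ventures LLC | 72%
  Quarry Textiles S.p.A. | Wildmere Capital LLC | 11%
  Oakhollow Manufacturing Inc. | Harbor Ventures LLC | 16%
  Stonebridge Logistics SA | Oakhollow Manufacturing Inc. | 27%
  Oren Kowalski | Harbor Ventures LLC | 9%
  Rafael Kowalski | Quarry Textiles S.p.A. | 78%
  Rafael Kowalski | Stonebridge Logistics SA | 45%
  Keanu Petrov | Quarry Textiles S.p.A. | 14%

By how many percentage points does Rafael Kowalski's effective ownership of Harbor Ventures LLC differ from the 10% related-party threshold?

7.856

By sibling attribution (R2), Rafael Kowalski is treated as also owning Oren Kowalski's interest in Stonebridge Logistics SA, giving 45% + 17% = 62%.
By sibling attribution (R2), Rafael Kowalski is treated as owning Oren Kowalski's 9% interest in Harbor Ventures LLC.
Chain via Stonebridge Logistics SA → Oakhollow Manufacturing Inc. (R3): 62% × 27% × 16% = 2.6784% of Harbor Ventures LLC.
Chain via Quarry Textiles S.p.A. → Wildmere Capital LLC (R3): 78% × 11% × 72% = 6.1776% of Harbor Ventures LLC.
Direct interest in Harbor Ventures LLC: 9%.
Aggregating (R1): 2.6784% + 6.1776% + 9% = 17.856%.
17.856% exceeds the 10% threshold by 7.856 percentage points.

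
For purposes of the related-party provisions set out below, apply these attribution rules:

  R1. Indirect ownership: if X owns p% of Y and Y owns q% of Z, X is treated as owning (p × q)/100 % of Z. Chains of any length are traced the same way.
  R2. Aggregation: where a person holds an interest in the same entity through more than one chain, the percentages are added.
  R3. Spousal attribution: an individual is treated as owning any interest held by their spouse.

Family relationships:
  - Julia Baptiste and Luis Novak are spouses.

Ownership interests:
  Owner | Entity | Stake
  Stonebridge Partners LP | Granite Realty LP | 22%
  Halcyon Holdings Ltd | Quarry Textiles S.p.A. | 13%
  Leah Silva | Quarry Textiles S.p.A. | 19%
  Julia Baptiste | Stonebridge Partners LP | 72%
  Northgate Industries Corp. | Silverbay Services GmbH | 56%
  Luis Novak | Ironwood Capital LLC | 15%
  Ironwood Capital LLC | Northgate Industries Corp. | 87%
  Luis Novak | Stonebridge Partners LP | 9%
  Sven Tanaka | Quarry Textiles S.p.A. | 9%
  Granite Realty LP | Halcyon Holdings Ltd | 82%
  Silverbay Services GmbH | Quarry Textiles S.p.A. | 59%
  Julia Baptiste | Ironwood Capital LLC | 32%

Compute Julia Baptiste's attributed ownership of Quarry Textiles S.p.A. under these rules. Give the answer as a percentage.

15.409668%

By spousal attribution (R3), Julia Baptiste is treated as also owning Luis Novak's interest in Stonebridge Partners LP, giving 72% + 9% = 81%.
By spousal attribution (R3), Julia Baptiste is treated as also owning Luis Novak's interest in Ironwood Capital LLC, giving 32% + 15% = 47%.
Chain via Stonebridge Partners LP → Granite Realty LP → Halcyon Holdings Ltd (R1): 81% × 22% × 82% × 13% = 1.899612% of Quarry Textiles S.p.A.
Chain via Ironwood Capital LLC → Northgate Industries Corp. → Silverbay Services GmbH (R1): 47% × 87% × 56% × 59% = 13.510056% of Quarry Textiles S.p.A.
Aggregating (R2): 1.899612% + 13.510056% = 15.409668%.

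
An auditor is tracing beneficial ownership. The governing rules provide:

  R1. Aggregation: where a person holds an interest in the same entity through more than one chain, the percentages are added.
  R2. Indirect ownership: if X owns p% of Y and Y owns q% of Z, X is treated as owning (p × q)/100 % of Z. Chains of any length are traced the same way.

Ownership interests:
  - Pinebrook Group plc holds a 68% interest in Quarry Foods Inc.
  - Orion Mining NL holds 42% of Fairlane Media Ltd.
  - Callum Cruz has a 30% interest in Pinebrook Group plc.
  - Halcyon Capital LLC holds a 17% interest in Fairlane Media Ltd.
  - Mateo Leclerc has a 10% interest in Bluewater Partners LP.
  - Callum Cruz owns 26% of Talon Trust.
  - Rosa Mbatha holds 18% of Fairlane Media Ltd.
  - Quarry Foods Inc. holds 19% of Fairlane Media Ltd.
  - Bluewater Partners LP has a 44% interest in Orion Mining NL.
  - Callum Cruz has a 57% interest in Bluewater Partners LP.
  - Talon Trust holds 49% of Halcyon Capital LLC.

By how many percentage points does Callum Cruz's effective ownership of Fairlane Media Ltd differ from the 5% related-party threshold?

Chain via Talon Trust → Halcyon Capital LLC (R2): 26% × 49% × 17% = 2.1658% of Fairlane Media Ltd.
Chain via Pinebrook Group plc → Quarry Foods Inc. (R2): 30% × 68% × 19% = 3.876% of Fairlane Media Ltd.
Chain via Bluewater Partners LP → Orion Mining NL (R2): 57% × 44% × 42% = 10.5336% of Fairlane Media Ltd.
Aggregating (R1): 2.1658% + 3.876% + 10.5336% = 16.5754%.
16.5754% exceeds the 5% threshold by 11.5754 percentage points.

11.5754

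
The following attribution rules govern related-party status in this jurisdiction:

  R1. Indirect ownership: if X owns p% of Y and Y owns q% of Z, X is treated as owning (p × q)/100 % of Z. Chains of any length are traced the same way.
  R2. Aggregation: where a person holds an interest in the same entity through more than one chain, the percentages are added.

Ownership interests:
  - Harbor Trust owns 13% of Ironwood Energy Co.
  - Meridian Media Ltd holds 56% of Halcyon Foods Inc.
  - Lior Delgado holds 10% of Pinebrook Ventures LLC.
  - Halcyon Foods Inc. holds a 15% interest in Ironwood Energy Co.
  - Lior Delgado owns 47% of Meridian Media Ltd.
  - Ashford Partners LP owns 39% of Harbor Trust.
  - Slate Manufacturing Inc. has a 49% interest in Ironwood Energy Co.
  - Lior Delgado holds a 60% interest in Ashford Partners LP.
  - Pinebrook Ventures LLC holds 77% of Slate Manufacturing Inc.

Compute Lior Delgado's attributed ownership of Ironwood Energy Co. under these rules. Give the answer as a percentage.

Chain via Meridian Media Ltd → Halcyon Foods Inc. (R1): 47% × 56% × 15% = 3.948% of Ironwood Energy Co.
Chain via Ashford Partners LP → Harbor Trust (R1): 60% × 39% × 13% = 3.042% of Ironwood Energy Co.
Chain via Pinebrook Ventures LLC → Slate Manufacturing Inc. (R1): 10% × 77% × 49% = 3.773% of Ironwood Energy Co.
Aggregating (R2): 3.948% + 3.042% + 3.773% = 10.763%.

10.763%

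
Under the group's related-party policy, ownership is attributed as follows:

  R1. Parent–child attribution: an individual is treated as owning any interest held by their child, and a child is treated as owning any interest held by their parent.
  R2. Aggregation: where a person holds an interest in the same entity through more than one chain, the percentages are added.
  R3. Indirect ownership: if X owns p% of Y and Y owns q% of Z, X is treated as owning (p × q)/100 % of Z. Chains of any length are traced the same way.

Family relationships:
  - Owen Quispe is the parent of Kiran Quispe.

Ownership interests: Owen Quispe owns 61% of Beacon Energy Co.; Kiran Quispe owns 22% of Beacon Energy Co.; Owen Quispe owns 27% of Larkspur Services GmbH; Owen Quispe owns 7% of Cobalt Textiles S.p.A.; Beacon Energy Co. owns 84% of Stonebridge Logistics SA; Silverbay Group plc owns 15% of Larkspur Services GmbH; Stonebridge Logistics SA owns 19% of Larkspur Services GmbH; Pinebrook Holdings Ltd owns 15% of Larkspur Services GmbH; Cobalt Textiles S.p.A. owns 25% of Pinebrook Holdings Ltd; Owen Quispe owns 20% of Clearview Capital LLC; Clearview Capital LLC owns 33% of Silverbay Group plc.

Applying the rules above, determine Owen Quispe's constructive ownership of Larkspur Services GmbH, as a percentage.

41.4993%

By parent–child attribution (R1), Owen Quispe is treated as also owning Kiran Quispe's interest in Beacon Energy Co, giving 61% + 22% = 83%.
Chain via Beacon Energy Co. → Stonebridge Logistics SA (R3): 83% × 84% × 19% = 13.2468% of Larkspur Services GmbH.
Chain via Cobalt Textiles S.p.A. → Pinebrook Holdings Ltd (R3): 7% × 25% × 15% = 0.2625% of Larkspur Services GmbH.
Chain via Clearview Capital LLC → Silverbay Group plc (R3): 20% × 33% × 15% = 0.99% of Larkspur Services GmbH.
Direct interest in Larkspur Services GmbH: 27%.
Aggregating (R2): 13.2468% + 0.2625% + 0.99% + 27% = 41.4993%.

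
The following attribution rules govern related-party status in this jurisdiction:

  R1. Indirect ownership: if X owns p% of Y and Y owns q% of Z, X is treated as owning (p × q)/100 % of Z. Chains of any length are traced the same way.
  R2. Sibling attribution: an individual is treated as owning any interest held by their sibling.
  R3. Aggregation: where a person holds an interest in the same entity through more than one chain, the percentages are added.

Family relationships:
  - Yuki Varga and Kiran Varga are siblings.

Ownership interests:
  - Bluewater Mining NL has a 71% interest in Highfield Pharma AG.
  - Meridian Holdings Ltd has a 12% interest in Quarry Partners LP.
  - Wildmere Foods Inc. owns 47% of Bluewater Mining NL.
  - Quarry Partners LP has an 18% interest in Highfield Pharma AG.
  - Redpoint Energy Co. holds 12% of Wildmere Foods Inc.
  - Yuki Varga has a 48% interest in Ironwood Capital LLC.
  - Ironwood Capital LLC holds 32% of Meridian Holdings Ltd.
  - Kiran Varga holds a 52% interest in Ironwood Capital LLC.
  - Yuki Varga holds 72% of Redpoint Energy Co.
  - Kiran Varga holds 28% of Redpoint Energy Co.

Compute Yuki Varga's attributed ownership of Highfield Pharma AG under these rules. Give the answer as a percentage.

4.6956%

By sibling attribution (R2), Yuki Varga is treated as also owning Kiran Varga's interest in Ironwood Capital LLC, giving 48% + 52% = 100%.
By sibling attribution (R2), Yuki Varga is treated as also owning Kiran Varga's interest in Redpoint Energy Co, giving 72% + 28% = 100%.
Chain via Ironwood Capital LLC → Meridian Holdings Ltd → Quarry Partners LP (R1): 100% × 32% × 12% × 18% = 0.6912% of Highfield Pharma AG.
Chain via Redpoint Energy Co. → Wildmere Foods Inc. → Bluewater Mining NL (R1): 100% × 12% × 47% × 71% = 4.0044% of Highfield Pharma AG.
Aggregating (R3): 0.6912% + 4.0044% = 4.6956%.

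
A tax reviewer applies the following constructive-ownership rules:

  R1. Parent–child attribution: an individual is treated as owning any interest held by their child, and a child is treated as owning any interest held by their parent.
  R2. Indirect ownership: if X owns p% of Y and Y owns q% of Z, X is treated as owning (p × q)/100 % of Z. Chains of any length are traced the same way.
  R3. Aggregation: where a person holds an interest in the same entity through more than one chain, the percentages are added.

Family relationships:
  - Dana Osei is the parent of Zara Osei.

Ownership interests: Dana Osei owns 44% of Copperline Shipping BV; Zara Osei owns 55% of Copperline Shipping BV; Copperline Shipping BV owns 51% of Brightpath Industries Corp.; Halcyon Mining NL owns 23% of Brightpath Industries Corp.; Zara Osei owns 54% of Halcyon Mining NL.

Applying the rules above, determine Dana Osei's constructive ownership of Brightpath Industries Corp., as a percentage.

By parent–child attribution (R1), Dana Osei is treated as also owning Zara Osei's interest in Copperline Shipping BV, giving 44% + 55% = 99%.
By parent–child attribution (R1), Dana Osei is treated as owning Zara Osei's 54% interest in Halcyon Mining NL.
Chain via Copperline Shipping BV (R2): 99% × 51% = 50.49% of Brightpath Industries Corp.
Chain via Halcyon Mining NL (R2): 54% × 23% = 12.42% of Brightpath Industries Corp.
Aggregating (R3): 50.49% + 12.42% = 62.91%.

62.91%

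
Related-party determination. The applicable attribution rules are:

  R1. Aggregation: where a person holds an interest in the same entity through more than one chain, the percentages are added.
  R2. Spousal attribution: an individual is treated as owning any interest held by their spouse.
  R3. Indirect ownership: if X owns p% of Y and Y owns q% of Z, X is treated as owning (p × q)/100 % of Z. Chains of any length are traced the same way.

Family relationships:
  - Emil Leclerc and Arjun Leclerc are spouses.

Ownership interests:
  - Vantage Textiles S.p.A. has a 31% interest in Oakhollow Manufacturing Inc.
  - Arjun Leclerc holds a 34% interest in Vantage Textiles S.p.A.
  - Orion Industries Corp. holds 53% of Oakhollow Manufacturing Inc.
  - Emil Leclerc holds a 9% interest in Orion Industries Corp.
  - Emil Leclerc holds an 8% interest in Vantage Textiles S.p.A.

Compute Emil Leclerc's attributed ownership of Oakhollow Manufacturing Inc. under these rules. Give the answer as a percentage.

By spousal attribution (R2), Emil Leclerc is treated as also owning Arjun Leclerc's interest in Vantage Textiles S.p.A, giving 8% + 34% = 42%.
Chain via Vantage Textiles S.p.A. (R3): 42% × 31% = 13.02% of Oakhollow Manufacturing Inc.
Chain via Orion Industries Corp. (R3): 9% × 53% = 4.77% of Oakhollow Manufacturing Inc.
Aggregating (R1): 13.02% + 4.77% = 17.79%.

17.79%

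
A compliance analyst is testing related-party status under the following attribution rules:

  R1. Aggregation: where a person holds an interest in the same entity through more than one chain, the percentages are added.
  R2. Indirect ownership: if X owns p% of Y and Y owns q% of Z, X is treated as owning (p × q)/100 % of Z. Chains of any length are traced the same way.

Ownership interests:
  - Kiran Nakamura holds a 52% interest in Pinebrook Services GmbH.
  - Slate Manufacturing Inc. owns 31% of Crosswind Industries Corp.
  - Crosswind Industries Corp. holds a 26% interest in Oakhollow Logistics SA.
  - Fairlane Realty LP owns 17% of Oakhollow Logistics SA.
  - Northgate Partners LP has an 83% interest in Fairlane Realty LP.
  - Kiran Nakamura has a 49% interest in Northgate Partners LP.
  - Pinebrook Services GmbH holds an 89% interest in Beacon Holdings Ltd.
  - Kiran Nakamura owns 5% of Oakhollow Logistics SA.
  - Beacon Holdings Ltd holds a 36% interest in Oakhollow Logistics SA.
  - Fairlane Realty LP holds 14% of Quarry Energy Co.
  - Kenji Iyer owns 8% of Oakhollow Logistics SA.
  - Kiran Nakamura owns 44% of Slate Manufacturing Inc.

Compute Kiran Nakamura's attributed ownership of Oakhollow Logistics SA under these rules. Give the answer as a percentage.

Chain via Slate Manufacturing Inc. → Crosswind Industries Corp. (R2): 44% × 31% × 26% = 3.5464% of Oakhollow Logistics SA.
Chain via Pinebrook Services GmbH → Beacon Holdings Ltd (R2): 52% × 89% × 36% = 16.6608% of Oakhollow Logistics SA.
Chain via Northgate Partners LP → Fairlane Realty LP (R2): 49% × 83% × 17% = 6.9139% of Oakhollow Logistics SA.
Direct interest in Oakhollow Logistics SA: 5%.
Aggregating (R1): 3.5464% + 16.6608% + 6.9139% + 5% = 32.1211%.

32.1211%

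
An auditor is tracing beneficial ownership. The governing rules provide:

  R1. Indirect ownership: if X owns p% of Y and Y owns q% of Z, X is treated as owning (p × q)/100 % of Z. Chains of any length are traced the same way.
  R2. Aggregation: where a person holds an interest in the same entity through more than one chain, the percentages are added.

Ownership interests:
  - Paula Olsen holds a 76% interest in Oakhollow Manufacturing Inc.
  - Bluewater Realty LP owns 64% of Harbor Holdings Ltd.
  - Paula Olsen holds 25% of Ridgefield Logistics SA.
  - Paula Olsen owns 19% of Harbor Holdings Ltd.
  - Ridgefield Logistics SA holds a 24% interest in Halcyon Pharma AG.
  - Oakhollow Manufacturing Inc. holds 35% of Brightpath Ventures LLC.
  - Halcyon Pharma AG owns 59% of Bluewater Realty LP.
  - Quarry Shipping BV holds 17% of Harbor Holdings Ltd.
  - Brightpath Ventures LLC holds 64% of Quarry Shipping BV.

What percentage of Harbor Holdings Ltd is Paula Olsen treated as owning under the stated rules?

Chain via Oakhollow Manufacturing Inc. → Brightpath Ventures LLC → Quarry Shipping BV (R1): 76% × 35% × 64% × 17% = 2.89408% of Harbor Holdings Ltd.
Chain via Ridgefield Logistics SA → Halcyon Pharma AG → Bluewater Realty LP (R1): 25% × 24% × 59% × 64% = 2.2656% of Harbor Holdings Ltd.
Direct interest in Harbor Holdings Ltd: 19%.
Aggregating (R2): 2.89408% + 2.2656% + 19% = 24.15968%.

24.15968%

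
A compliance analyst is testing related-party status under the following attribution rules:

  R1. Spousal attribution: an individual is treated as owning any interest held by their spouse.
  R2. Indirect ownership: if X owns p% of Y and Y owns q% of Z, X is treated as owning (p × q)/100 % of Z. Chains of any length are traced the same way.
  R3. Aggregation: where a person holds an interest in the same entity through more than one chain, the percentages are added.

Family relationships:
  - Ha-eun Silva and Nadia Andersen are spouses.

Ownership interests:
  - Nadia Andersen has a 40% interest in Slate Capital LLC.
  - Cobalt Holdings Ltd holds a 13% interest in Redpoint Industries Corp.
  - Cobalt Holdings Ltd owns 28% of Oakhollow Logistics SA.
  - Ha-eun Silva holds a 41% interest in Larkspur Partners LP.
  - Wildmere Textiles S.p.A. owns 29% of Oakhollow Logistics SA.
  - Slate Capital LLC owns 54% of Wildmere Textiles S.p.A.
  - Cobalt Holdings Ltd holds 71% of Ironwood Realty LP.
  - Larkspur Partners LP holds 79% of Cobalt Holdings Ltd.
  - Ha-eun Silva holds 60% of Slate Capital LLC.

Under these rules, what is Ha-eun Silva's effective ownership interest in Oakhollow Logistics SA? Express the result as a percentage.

24.7292%

By spousal attribution (R1), Ha-eun Silva is treated as also owning Nadia Andersen's interest in Slate Capital LLC, giving 60% + 40% = 100%.
Chain via Slate Capital LLC → Wildmere Textiles S.p.A. (R2): 100% × 54% × 29% = 15.66% of Oakhollow Logistics SA.
Chain via Larkspur Partners LP → Cobalt Holdings Ltd (R2): 41% × 79% × 28% = 9.0692% of Oakhollow Logistics SA.
Aggregating (R3): 15.66% + 9.0692% = 24.7292%.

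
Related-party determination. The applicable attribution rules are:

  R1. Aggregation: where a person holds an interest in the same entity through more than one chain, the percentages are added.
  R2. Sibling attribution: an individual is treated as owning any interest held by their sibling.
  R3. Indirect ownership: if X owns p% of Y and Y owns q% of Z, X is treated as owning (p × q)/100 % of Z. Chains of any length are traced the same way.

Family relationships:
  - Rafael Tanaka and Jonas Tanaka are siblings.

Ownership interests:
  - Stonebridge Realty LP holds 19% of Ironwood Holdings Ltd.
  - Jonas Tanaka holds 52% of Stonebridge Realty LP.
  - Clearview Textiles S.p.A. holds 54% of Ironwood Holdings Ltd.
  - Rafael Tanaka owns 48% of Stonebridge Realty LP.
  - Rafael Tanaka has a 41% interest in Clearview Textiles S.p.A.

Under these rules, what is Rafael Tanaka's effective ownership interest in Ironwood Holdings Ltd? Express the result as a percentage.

By sibling attribution (R2), Rafael Tanaka is treated as also owning Jonas Tanaka's interest in Stonebridge Realty LP, giving 48% + 52% = 100%.
Chain via Clearview Textiles S.p.A. (R3): 41% × 54% = 22.14% of Ironwood Holdings Ltd.
Chain via Stonebridge Realty LP (R3): 100% × 19% = 19% of Ironwood Holdings Ltd.
Aggregating (R1): 22.14% + 19% = 41.14%.

41.14%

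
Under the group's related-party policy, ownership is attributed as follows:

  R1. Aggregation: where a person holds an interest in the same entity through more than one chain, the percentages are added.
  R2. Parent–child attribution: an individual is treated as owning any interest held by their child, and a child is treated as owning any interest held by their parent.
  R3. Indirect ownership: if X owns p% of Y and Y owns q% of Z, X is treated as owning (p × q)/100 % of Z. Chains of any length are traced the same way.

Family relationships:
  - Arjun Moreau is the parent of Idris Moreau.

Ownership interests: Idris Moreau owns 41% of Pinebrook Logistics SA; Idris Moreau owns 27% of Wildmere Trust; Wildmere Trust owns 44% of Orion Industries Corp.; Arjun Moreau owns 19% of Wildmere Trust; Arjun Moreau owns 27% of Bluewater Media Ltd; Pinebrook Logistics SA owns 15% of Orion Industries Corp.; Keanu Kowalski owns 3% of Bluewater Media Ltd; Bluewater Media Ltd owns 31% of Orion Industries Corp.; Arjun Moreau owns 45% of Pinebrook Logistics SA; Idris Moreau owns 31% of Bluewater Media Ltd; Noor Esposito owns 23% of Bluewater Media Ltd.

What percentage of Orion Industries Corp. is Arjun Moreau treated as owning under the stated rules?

51.12%

By parent–child attribution (R2), Arjun Moreau is treated as also owning Idris Moreau's interest in Pinebrook Logistics SA, giving 45% + 41% = 86%.
By parent–child attribution (R2), Arjun Moreau is treated as also owning Idris Moreau's interest in Bluewater Media Ltd, giving 27% + 31% = 58%.
By parent–child attribution (R2), Arjun Moreau is treated as also owning Idris Moreau's interest in Wildmere Trust, giving 19% + 27% = 46%.
Chain via Pinebrook Logistics SA (R3): 86% × 15% = 12.9% of Orion Industries Corp.
Chain via Bluewater Media Ltd (R3): 58% × 31% = 17.98% of Orion Industries Corp.
Chain via Wildmere Trust (R3): 46% × 44% = 20.24% of Orion Industries Corp.
Aggregating (R1): 12.9% + 17.98% + 20.24% = 51.12%.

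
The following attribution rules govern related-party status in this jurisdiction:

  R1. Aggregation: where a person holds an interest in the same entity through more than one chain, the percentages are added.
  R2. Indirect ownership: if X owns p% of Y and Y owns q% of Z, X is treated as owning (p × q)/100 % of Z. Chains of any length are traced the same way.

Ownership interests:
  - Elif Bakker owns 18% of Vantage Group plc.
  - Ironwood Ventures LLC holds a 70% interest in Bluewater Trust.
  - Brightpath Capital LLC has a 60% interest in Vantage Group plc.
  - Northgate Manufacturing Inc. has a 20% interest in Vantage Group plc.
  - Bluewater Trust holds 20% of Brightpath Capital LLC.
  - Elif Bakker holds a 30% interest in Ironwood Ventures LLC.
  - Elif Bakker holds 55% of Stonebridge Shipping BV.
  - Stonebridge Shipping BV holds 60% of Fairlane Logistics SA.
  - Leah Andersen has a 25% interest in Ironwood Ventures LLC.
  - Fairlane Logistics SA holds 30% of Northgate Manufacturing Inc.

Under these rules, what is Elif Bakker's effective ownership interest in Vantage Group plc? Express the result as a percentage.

Chain via Stonebridge Shipping BV → Fairlane Logistics SA → Northgate Manufacturing Inc. (R2): 55% × 60% × 30% × 20% = 1.98% of Vantage Group plc.
Chain via Ironwood Ventures LLC → Bluewater Trust → Brightpath Capital LLC (R2): 30% × 70% × 20% × 60% = 2.52% of Vantage Group plc.
Direct interest in Vantage Group plc: 18%.
Aggregating (R1): 1.98% + 2.52% + 18% = 22.5%.

22.5%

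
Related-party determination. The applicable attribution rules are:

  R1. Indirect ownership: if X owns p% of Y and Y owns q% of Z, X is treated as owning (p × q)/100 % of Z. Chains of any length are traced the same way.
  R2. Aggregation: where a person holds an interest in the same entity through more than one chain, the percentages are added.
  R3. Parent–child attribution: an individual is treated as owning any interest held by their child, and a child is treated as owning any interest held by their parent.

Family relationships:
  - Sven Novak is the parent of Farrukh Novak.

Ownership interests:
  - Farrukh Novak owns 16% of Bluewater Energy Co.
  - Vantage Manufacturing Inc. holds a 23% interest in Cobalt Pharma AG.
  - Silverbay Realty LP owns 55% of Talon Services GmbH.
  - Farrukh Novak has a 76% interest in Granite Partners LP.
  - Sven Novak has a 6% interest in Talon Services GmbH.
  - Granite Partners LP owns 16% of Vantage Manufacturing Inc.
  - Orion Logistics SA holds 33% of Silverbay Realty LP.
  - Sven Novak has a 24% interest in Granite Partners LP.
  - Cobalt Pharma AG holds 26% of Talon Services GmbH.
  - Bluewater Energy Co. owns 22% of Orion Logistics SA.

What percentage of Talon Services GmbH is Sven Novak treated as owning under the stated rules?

By parent–child attribution (R3), Sven Novak is treated as also owning Farrukh Novak's interest in Granite Partners LP, giving 24% + 76% = 100%.
By parent–child attribution (R3), Sven Novak is treated as owning Farrukh Novak's 16% interest in Bluewater Energy Co.
Chain via Granite Partners LP → Vantage Manufacturing Inc. → Cobalt Pharma AG (R1): 100% × 16% × 23% × 26% = 0.9568% of Talon Services GmbH.
Direct interest in Talon Services GmbH: 6%.
Chain via Bluewater Energy Co. → Orion Logistics SA → Silverbay Realty LP (R1): 16% × 22% × 33% × 55% = 0.63888% of Talon Services GmbH.
Aggregating (R2): 0.9568% + 6% + 0.63888% = 7.59568%.

7.59568%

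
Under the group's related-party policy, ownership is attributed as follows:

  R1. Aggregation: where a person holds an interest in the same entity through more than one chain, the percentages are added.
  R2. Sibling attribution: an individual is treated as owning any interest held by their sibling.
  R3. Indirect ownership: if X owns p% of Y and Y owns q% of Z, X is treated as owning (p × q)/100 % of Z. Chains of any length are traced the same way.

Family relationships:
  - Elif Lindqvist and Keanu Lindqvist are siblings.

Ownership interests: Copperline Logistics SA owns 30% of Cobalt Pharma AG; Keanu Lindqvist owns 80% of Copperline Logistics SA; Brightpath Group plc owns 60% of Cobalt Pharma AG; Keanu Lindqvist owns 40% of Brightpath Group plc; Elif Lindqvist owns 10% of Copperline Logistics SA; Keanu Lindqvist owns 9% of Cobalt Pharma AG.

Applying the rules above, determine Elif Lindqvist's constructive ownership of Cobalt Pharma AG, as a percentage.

60%

By sibling attribution (R2), Elif Lindqvist is treated as also owning Keanu Lindqvist's interest in Copperline Logistics SA, giving 10% + 80% = 90%.
By sibling attribution (R2), Elif Lindqvist is treated as owning Keanu Lindqvist's 40% interest in Brightpath Group plc.
By sibling attribution (R2), Elif Lindqvist is treated as owning Keanu Lindqvist's 9% interest in Cobalt Pharma AG.
Chain via Copperline Logistics SA (R3): 90% × 30% = 27% of Cobalt Pharma AG.
Chain via Brightpath Group plc (R3): 40% × 60% = 24% of Cobalt Pharma AG.
Direct interest in Cobalt Pharma AG: 9%.
Aggregating (R1): 27% + 24% + 9% = 60%.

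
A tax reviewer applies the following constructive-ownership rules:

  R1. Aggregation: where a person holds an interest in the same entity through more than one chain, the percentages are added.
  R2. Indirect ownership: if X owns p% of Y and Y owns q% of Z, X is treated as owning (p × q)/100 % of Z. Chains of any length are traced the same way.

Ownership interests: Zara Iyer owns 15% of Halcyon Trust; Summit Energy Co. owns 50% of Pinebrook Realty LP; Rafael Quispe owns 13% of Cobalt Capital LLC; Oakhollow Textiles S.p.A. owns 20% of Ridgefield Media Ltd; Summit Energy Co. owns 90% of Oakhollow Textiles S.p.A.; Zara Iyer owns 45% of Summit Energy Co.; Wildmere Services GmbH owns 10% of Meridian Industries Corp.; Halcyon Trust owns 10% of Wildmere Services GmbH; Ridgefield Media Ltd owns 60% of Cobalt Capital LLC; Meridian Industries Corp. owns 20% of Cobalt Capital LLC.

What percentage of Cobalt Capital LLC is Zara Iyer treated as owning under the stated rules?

Chain via Halcyon Trust → Wildmere Services GmbH → Meridian Industries Corp. (R2): 15% × 10% × 10% × 20% = 0.03% of Cobalt Capital LLC.
Chain via Summit Energy Co. → Oakhollow Textiles S.p.A. → Ridgefield Media Ltd (R2): 45% × 90% × 20% × 60% = 4.86% of Cobalt Capital LLC.
Aggregating (R1): 0.03% + 4.86% = 4.89%.

4.89%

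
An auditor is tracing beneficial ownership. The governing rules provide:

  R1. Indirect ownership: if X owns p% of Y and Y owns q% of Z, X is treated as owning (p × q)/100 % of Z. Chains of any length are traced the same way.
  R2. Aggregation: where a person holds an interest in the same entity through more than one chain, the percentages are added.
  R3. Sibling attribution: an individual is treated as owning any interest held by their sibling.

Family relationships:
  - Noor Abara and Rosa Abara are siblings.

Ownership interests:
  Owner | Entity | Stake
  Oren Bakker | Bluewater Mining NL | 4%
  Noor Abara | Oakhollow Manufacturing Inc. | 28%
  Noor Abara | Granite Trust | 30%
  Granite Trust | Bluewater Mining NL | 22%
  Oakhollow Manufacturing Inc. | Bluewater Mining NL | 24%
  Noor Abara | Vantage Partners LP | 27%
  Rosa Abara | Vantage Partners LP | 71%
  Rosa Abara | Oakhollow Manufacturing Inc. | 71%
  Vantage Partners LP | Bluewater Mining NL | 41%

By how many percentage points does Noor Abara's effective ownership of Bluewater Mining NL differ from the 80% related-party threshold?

By sibling attribution (R3), Noor Abara is treated as also owning Rosa Abara's interest in Oakhollow Manufacturing Inc, giving 28% + 71% = 99%.
By sibling attribution (R3), Noor Abara is treated as also owning Rosa Abara's interest in Vantage Partners LP, giving 27% + 71% = 98%.
Chain via Oakhollow Manufacturing Inc. (R1): 99% × 24% = 23.76% of Bluewater Mining NL.
Chain via Granite Trust (R1): 30% × 22% = 6.6% of Bluewater Mining NL.
Chain via Vantage Partners LP (R1): 98% × 41% = 40.18% of Bluewater Mining NL.
Aggregating (R2): 23.76% + 6.6% + 40.18% = 70.54%.
70.54% falls short of the 80% threshold by 9.46 percentage points.

9.46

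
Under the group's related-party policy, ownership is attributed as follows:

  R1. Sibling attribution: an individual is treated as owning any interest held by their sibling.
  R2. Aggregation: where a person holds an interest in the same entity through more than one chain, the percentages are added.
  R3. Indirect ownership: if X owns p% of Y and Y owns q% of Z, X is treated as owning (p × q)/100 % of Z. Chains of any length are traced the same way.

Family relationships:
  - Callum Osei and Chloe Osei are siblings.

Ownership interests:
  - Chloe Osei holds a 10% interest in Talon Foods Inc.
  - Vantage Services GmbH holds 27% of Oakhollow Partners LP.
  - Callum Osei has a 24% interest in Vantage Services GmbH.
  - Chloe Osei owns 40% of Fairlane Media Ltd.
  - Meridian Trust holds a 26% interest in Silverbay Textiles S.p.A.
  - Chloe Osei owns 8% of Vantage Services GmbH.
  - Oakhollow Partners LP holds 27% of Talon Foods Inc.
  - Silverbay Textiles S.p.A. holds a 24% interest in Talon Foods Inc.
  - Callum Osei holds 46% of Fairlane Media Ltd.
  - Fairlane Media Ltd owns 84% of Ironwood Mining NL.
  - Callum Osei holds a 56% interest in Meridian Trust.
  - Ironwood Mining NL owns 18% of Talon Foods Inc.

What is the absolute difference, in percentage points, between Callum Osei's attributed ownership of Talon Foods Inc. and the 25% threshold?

By sibling attribution (R1), Callum Osei is treated as also owning Chloe Osei's interest in Fairlane Media Ltd, giving 46% + 40% = 86%.
By sibling attribution (R1), Callum Osei is treated as also owning Chloe Osei's interest in Vantage Services GmbH, giving 24% + 8% = 32%.
By sibling attribution (R1), Callum Osei is treated as owning Chloe Osei's 10% interest in Talon Foods Inc.
Chain via Fairlane Media Ltd → Ironwood Mining NL (R3): 86% × 84% × 18% = 13.0032% of Talon Foods Inc.
Chain via Vantage Services GmbH → Oakhollow Partners LP (R3): 32% × 27% × 27% = 2.3328% of Talon Foods Inc.
Chain via Meridian Trust → Silverbay Textiles S.p.A. (R3): 56% × 26% × 24% = 3.4944% of Talon Foods Inc.
Direct interest in Talon Foods Inc: 10%.
Aggregating (R2): 13.0032% + 2.3328% + 3.4944% + 10% = 28.8304%.
28.8304% exceeds the 25% threshold by 3.8304 percentage points.

3.8304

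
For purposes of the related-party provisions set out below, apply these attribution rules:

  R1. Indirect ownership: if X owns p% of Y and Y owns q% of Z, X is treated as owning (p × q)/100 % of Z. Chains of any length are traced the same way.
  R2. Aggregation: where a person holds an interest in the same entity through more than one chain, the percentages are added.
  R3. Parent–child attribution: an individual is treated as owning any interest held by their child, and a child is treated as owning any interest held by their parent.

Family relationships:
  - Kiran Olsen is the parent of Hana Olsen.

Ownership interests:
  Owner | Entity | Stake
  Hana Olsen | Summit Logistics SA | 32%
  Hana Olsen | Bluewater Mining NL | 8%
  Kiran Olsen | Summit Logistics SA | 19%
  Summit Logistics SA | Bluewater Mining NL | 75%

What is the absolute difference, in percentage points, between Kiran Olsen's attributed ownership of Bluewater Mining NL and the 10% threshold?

36.25

By parent–child attribution (R3), Kiran Olsen is treated as also owning Hana Olsen's interest in Summit Logistics SA, giving 19% + 32% = 51%.
By parent–child attribution (R3), Kiran Olsen is treated as owning Hana Olsen's 8% interest in Bluewater Mining NL.
Chain via Summit Logistics SA (R1): 51% × 75% = 38.25% of Bluewater Mining NL.
Direct interest in Bluewater Mining NL: 8%.
Aggregating (R2): 38.25% + 8% = 46.25%.
46.25% exceeds the 10% threshold by 36.25 percentage points.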